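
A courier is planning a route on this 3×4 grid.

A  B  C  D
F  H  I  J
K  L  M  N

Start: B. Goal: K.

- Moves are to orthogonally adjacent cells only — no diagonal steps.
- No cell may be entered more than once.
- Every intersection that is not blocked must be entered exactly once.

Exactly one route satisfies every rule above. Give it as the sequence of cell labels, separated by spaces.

Need to visit all 12 open cells exactly once, starting at B and ending at K.
Cell N has only two open neighbours (J and M), so the path must pass straight through it: one of those is the cell it's entered from and the other is where it exits.
Route from B: left to A, down to F, 2× right (reaching I), up to C, right to D, 2× down (reaching N), 3× left (reaching K) — 11 moves in all.
Check: all 12 open cells covered.

B A F H I C D J N M L K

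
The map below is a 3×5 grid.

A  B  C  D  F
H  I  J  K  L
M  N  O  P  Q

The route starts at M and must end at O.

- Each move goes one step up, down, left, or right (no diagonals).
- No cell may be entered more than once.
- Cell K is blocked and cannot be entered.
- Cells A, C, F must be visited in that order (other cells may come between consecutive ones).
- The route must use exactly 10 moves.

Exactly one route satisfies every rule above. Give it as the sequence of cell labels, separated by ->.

M -> H -> A -> B -> C -> D -> F -> L -> Q -> P -> O

The waypoints must appear in the order A, C, F, with no cell reused.
Route from M: 2× up (reaching A), 4× right (reaching F), 2× down (reaching Q), 2× left (reaching O) — 10 moves in all.
Check: order respected (A at step 2, C at step 4, F at step 6); 10 moves as required.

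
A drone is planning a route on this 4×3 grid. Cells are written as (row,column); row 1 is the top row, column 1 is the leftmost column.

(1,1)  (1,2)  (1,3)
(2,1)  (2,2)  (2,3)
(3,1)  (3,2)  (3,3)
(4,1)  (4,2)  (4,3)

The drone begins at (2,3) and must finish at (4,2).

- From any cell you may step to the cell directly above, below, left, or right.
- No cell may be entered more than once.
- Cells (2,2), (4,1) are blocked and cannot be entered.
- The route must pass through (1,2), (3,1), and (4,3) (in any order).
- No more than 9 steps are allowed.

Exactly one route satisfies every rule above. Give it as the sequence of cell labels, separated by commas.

(2,3), (1,3), (1,2), (1,1), (2,1), (3,1), (3,2), (3,3), (4,3), (4,2)

Any route must reach (1,2), (3,1), and (4,3) and still end at (4,2) within 9 moves, so the order of the required stops is forced.
Route from (2,3): up to (1,3), 2× left (reaching (1,1)), 2× down (reaching (3,1)), 2× right (reaching (3,3)), down to (4,3), left to (4,2) — 9 moves in all.
Check: all required cells visited; 9 ≤ 9 moves.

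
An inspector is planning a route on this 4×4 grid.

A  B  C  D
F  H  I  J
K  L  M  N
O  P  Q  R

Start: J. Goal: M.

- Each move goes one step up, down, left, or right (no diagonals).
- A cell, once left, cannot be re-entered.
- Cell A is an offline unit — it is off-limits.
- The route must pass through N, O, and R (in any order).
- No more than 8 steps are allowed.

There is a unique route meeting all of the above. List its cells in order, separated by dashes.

J - N - R - Q - P - O - K - L - M

Any route must reach N, O, and R and still end at M within 8 moves, so the order of the required stops is forced.
Route from J: down 2 to R, left 3 to O, up 1 to K, right 2 to M — 8 moves in all.
Check: all required cells visited; 8 ≤ 8 moves.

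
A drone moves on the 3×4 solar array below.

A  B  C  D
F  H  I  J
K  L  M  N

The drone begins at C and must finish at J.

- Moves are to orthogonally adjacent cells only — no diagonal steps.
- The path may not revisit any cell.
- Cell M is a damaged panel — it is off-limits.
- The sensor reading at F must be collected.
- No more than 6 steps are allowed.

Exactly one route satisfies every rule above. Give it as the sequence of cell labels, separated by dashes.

Any route must reach F and still end at J within 6 moves, so the order of the required stops is forced.
Route from C: 2× left (reaching A), down to F, 3× right (reaching J) — 6 moves in all.
Check: all required cells visited; 6 ≤ 6 moves.

C - B - A - F - H - I - J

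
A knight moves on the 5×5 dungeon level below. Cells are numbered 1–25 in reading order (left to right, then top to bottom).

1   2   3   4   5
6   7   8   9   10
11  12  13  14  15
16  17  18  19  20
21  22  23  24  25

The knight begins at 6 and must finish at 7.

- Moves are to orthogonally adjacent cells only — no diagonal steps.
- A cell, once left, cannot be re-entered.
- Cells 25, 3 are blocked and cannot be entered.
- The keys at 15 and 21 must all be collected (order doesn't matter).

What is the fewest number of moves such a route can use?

Any route passes through 15 and 21 in some order between 6 and 7. Summing Manhattan distances along each leg and taking the cheapest ordering (6 → 21 → 15 → 7) gives a lower bound of 3 + 6 + 4 = 13 moves.
A route of 13 moves achieves this: 6 → 11 → 16 → 21 → 22 → 17 → 12 → 13 → 14 → 15 → 10 → 9 → 8 → 7.
Since 13 matches the lower bound, it is optimal.

13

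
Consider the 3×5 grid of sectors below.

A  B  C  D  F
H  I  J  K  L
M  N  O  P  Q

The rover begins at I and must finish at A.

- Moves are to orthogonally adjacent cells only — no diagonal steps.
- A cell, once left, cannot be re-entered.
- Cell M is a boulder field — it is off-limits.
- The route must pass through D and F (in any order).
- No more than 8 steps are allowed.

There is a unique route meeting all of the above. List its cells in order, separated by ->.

The 8-move cap with required stops at D, F leaves no slack for detours.
Route from I: right 3 to L, up 1 to F, left 4 to A — 8 moves in all.
Check: all required cells visited; 8 ≤ 8 moves.

I -> J -> K -> L -> F -> D -> C -> B -> A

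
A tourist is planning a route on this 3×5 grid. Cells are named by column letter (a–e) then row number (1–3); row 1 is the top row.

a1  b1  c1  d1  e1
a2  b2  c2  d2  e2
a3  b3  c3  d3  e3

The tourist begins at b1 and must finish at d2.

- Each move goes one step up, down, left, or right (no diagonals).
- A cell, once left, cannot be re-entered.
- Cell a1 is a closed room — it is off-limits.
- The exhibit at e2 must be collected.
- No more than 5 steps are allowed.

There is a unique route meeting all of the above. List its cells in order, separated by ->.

b1 -> c1 -> d1 -> e1 -> e2 -> d2

Any route must reach e2 and still end at d2 within 5 moves, so the order of the required stops is forced.
Route from b1: right 3 to e1, down 1 to e2, left 1 to d2 — 5 moves in all.
Check: all required cells visited; 5 ≤ 5 moves.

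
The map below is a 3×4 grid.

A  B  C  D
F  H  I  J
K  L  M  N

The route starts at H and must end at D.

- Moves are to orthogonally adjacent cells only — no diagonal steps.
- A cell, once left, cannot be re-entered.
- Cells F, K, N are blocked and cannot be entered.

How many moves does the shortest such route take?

3

The Manhattan distance from H to D is |2−1| + |2−4| = 3, so at least 3 moves are needed.
A route of 3 moves achieves this: H → B → C → D.
Since 3 matches the lower bound, it is optimal.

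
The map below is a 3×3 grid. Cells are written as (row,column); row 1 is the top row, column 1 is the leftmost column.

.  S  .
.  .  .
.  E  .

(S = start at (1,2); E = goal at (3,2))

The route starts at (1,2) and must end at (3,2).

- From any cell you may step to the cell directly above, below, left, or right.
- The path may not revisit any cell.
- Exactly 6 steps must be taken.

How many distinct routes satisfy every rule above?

Need simple routes of exactly 6 moves from (1,2) to (3,2) (Manhattan distance 2, so 2 moves are spent on a detour and 2 undoing it).
Enumerating: (1,2) (1,1) (2,1) (2,2) (2,3) (3,3) (3,2) | (1,2) (1,3) (2,3) (2,2) (2,1) (3,1) (3,2).
That gives 2 routes.

2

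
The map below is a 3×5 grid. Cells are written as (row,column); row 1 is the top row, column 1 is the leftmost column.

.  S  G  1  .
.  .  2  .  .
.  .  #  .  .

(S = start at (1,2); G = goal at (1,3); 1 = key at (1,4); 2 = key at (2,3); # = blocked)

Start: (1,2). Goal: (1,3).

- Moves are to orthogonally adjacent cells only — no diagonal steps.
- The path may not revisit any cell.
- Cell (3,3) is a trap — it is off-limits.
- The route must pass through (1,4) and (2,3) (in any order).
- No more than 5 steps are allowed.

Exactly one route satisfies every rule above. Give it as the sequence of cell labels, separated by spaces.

The budget equals the shortest possible length, so every move has to be on a shortest route through the required cells.
Route from (1,2): down to (2,2), 2× right (reaching (2,4)), up to (1,4), left to (1,3) — 5 moves in all.
Check: all required cells visited; 5 ≤ 5 moves.

(1,2) (2,2) (2,3) (2,4) (1,4) (1,3)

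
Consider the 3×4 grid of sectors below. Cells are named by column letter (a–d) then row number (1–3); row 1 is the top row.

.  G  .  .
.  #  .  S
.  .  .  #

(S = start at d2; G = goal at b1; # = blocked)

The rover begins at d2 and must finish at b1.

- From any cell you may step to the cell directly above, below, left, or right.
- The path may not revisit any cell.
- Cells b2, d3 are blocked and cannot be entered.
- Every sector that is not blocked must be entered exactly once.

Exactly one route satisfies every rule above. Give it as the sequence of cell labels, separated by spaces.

Need to visit all 10 open cells exactly once, starting at d2 and ending at b1.
Cell c3 has only two open neighbours (c2 and b3), so the path must pass straight through it: one of those is the cell it's entered from and the other is where it exits.
Route from d2: up 1 to d1, left 1 to c1, down 2 to c3, left 2 to a3, up 2 to a1, right 1 to b1 — 9 moves in all.
Check: all 10 open cells covered.

d2 d1 c1 c2 c3 b3 a3 a2 a1 b1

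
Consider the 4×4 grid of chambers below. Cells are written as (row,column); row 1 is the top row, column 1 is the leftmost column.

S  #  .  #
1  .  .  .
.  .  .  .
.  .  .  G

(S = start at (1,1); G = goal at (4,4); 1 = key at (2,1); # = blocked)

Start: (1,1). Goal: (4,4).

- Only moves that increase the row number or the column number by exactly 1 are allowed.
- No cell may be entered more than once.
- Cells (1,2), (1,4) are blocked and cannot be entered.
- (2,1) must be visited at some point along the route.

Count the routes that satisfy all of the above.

A right/down-only route from (1,1) to (4,4) makes exactly 3 down-moves and 3 right-moves in some order.
With no other constraints that would be C(6,3) = 20 routes.
Split at (2,1) and multiply the segment counts (each segment already excludes blocked cells): (1,1)→(2,1): 1; (2,1)→(4,4): 10; product = 10.
That gives 10 routes.

10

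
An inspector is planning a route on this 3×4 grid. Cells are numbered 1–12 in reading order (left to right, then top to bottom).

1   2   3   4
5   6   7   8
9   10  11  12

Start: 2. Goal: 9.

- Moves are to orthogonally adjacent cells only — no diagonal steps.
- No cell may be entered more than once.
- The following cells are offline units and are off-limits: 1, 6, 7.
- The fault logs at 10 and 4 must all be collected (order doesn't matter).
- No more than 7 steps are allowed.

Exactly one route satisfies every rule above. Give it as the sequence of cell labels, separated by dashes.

The 7-move cap with required stops at 10, 4 leaves no slack for detours.
Route from 2: right 2 to 4, down 2 to 12, left 3 to 9 — 7 moves in all.
Check: all required cells visited; 7 ≤ 7 moves.

2 - 3 - 4 - 8 - 12 - 11 - 10 - 9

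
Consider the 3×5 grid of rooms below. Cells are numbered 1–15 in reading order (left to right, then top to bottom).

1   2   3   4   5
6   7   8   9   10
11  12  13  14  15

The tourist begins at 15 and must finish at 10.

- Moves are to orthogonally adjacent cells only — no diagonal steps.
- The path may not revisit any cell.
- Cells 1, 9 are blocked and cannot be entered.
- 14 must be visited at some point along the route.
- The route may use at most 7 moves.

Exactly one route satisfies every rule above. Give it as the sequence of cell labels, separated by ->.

Any route must reach 14 and still end at 10 within 7 moves, so the order of the required stops is forced.
Route from 15: 2× left (reaching 13), 2× up (reaching 3), 2× right (reaching 5), down to 10 — 7 moves in all.
Check: all required cells visited; 7 ≤ 7 moves.

15 -> 14 -> 13 -> 8 -> 3 -> 4 -> 5 -> 10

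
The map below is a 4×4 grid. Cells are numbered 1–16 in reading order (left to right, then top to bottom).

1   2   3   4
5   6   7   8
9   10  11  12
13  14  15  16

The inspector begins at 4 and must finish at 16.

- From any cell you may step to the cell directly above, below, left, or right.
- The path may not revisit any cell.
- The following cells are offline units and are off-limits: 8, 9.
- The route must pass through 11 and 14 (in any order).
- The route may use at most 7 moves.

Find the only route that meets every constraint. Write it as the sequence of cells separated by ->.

The budget equals the shortest possible length, so every move has to be on a shortest route through the required cells.
Route from 4: left 1 to 3, down 2 to 11, left 1 to 10, down 1 to 14, right 2 to 16 — 7 moves in all.
Check: all required cells visited; 7 ≤ 7 moves.

4 -> 3 -> 7 -> 11 -> 10 -> 14 -> 15 -> 16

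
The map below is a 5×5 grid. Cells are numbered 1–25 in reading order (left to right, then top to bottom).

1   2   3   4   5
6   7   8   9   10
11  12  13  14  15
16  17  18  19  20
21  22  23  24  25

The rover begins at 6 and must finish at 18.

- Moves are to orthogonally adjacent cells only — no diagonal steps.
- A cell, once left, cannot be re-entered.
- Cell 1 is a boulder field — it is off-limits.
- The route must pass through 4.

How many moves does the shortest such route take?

Any route passes through 4 somewhere between 6 and 18. Summing Manhattan distances along the two legs (6 → 4 → 18) gives a lower bound of 4 + 4 = 8 moves.
A route of 8 moves achieves this: 6 → 7 → 2 → 3 → 4 → 9 → 14 → 19 → 18.
Since 8 matches the lower bound, it is optimal.

8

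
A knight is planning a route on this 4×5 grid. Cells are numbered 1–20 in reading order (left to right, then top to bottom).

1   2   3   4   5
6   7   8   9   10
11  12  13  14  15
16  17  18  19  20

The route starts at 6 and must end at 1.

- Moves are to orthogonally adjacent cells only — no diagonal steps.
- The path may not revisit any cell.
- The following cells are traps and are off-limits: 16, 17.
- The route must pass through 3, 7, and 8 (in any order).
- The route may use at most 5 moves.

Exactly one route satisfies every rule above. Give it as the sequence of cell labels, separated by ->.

The 5-move cap with required stops at 3, 7, 8 leaves no slack for detours.
Route from 6: right 2 to 8, up 1 to 3, left 2 to 1 — 5 moves in all.
Check: all required cells visited; 5 ≤ 5 moves.

6 -> 7 -> 8 -> 3 -> 2 -> 1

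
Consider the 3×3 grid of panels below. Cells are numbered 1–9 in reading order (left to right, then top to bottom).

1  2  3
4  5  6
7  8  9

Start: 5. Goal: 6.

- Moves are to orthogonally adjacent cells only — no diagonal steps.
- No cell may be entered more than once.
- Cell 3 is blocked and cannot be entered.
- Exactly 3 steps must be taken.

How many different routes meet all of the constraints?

1

Need simple routes of exactly 3 moves from 5 to 6 (Manhattan distance 1, so 1 moves are spent on a detour and 1 undoing it).
Enumerating: 5 8 9 6.
That gives 1 route.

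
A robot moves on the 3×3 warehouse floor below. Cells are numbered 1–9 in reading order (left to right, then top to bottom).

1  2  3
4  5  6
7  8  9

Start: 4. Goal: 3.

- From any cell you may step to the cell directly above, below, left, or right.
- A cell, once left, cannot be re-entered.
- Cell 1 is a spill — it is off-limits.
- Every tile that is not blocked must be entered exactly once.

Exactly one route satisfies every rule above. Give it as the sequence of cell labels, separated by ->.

4 -> 7 -> 8 -> 9 -> 6 -> 5 -> 2 -> 3

Need to visit all 8 open cells exactly once, starting at 4 and ending at 3.
Cell 7 has only two open neighbours (4 and 8), so the path must pass straight through it: one of those is the cell it's entered from and the other is where it exits.
Route from 4: down 1 to 7, right 2 to 9, up 1 to 6, left 1 to 5, up 1 to 2, right 1 to 3 — 7 moves in all.
Check: all 8 open cells covered.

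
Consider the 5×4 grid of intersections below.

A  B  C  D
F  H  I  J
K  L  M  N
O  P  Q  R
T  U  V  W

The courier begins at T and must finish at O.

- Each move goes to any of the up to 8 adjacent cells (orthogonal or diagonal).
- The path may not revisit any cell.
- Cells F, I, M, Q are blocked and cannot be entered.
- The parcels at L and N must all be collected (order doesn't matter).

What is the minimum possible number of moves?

Any route passes through L and N in some order between T and O. Summing Chebyshev distances along each leg and taking the cheapest ordering (T → N → L → O) gives a lower bound of 3 + 2 + 1 = 6 moves.
That bound ignores the blocked cells. Measuring each leg by the fewest moves that actually steer around them (T→N: 4; N→L: 4; L→O: 1) raises the lower bound to 9.
A route of 9 moves exists: T → P → V → R → N → J → C → H → L → O.
Since 9 matches that lower bound, it is optimal.

9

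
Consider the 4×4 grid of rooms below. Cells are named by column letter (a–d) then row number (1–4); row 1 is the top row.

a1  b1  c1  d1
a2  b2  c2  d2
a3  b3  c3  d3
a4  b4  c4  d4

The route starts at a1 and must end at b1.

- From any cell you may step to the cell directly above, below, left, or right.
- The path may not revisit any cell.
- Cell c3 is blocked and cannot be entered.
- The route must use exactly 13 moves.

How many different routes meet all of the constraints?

4

Need simple routes of exactly 13 moves from a1 to b1 (Manhattan distance 1, so 6 moves are spent on a detour and 6 undoing it).
Enumerating: a1 a2 a3 a4 b4 c4 d4 d3 d2 d1 c1 c2 b2 b1 | a1 a2 a3 b3 b4 c4 d4 d3 d2 d1 c1 c2 b2 b1 | a1 a2 b2 b3 a3 a4 b4 c4 d4 d3 d2 d1 c1 b1 | a1 a2 b2 b3 a3 a4 b4 c4 d4 d3 d2 c2 c1 b1.
That gives 4 routes.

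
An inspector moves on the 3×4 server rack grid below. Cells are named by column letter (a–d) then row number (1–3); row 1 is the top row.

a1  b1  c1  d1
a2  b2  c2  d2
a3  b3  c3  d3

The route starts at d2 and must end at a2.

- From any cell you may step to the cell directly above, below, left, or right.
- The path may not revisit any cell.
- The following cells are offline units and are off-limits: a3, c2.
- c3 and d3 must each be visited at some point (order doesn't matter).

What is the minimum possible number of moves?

5

Any route passes through c3 and d3 in some order between d2 and a2. Summing Manhattan distances along each leg and taking the cheapest ordering (d2 → d3 → c3 → a2) gives a lower bound of 1 + 1 + 3 = 5 moves.
A route of 5 moves achieves this: d2 → d3 → c3 → b3 → b2 → a2.
Since 5 matches the lower bound, it is optimal.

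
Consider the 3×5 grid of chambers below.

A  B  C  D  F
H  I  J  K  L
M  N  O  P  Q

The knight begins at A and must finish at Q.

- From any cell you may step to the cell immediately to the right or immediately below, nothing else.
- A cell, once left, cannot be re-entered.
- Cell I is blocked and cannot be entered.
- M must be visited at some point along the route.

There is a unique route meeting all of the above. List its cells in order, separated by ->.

Moves only go right or down, so the column and row indices never decrease.
Route from A: 2× down (reaching M), 4× right (reaching Q) — 6 moves in all.
Check: all required cells visited.

A -> H -> M -> N -> O -> P -> Q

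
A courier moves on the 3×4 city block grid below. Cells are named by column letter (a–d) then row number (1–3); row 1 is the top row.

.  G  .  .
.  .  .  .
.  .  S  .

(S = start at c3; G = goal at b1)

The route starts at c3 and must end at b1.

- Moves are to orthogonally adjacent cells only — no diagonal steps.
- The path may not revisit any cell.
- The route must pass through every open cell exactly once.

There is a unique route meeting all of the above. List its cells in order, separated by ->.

Need to visit all 12 open cells exactly once, starting at c3 and ending at b1.
Cell d1 has only two open neighbours (d2 and c1), so the path must pass straight through it: one of those is the cell it's entered from and the other is where it exits.
Route from c3: right to d3, 2× up (reaching d1), left to c1, down to c2, left to b2, down to b3, left to a3, 2× up (reaching a1), right to b1 — 11 moves in all.
Check: all 12 open cells covered.

c3 -> d3 -> d2 -> d1 -> c1 -> c2 -> b2 -> b3 -> a3 -> a2 -> a1 -> b1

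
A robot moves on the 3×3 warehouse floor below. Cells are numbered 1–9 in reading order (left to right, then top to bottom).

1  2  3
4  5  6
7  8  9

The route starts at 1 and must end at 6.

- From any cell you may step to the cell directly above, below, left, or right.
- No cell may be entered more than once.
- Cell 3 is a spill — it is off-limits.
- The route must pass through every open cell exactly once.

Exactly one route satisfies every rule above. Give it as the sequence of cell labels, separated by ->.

1 -> 2 -> 5 -> 4 -> 7 -> 8 -> 9 -> 6

Need to visit all 8 open cells exactly once, starting at 1 and ending at 6.
Route from 1: right to 2, down to 5, left to 4, down to 7, 2× right (reaching 9), up to 6 — 7 moves in all.
Check: all 8 open cells covered.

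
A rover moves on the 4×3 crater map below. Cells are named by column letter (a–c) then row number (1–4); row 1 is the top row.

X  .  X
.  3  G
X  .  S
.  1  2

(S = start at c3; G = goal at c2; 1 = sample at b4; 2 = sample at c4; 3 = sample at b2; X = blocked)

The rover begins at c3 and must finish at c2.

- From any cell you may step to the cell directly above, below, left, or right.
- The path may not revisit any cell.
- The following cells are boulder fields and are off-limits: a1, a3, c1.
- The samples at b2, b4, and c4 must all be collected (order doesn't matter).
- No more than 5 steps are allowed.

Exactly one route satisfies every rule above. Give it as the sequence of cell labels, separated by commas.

Any route must reach b2, b4, and c4 and still end at c2 within 5 moves, so the order of the required stops is forced.
Route from c3: down 1 to c4, left 1 to b4, up 2 to b2, right 1 to c2 — 5 moves in all.
Check: all required cells visited; 5 ≤ 5 moves.

c3, c4, b4, b3, b2, c2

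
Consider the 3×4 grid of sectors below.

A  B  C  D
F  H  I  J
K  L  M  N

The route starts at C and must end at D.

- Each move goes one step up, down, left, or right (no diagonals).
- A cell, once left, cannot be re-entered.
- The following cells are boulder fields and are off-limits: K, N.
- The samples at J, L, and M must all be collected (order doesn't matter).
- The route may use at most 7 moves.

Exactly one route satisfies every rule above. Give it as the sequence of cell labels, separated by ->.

C -> B -> H -> L -> M -> I -> J -> D

The 7-move cap with required stops at J, L, M leaves no slack for detours.
Route from C: left 1 to B, down 2 to L, right 1 to M, up 1 to I, right 1 to J, up 1 to D — 7 moves in all.
Check: all required cells visited; 7 ≤ 7 moves.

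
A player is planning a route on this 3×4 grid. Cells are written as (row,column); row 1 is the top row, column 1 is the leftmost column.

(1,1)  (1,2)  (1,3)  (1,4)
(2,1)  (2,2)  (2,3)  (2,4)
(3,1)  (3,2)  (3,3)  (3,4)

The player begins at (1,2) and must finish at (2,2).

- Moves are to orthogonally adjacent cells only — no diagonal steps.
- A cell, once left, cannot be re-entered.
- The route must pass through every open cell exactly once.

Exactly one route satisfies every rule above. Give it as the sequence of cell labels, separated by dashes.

Need to visit all 12 open cells exactly once, starting at (1,2) and ending at (2,2).
Cell (1,1) has only two open neighbours ((2,1) and (1,2)), so the path must pass straight through it: one of those is the cell it's entered from and the other is where it exits.
Route from (1,2): left 1 to (1,1), down 2 to (3,1), right 3 to (3,4), up 2 to (1,4), left 1 to (1,3), down 1 to (2,3), left 1 to (2,2) — 11 moves in all.
Check: all 12 open cells covered.

(1,2) - (1,1) - (2,1) - (3,1) - (3,2) - (3,3) - (3,4) - (2,4) - (1,4) - (1,3) - (2,3) - (2,2)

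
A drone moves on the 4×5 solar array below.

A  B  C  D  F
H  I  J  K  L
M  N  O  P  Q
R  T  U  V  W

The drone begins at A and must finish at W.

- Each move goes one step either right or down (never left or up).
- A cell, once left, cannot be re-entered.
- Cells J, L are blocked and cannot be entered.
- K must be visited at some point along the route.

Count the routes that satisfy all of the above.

2

A right/down-only route from A to W makes exactly 3 down-moves and 4 right-moves in some order.
With no other constraints that would be C(7,3) = 35 routes.
Split at K and multiply the segment counts (each segment already excludes blocked cells): A→K: 1; K→W: 2; product = 2.
That gives 2 routes.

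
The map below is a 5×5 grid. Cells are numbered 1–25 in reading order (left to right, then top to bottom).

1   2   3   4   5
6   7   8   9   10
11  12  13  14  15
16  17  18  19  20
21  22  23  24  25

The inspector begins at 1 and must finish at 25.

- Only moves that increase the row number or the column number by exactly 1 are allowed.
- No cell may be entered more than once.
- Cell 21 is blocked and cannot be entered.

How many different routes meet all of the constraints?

69

A right/down-only route from 1 to 25 makes exactly 4 down-moves and 4 right-moves in some order.
With no other constraints that would be C(8,4) = 70 routes.
Subtract routes through each blocked cell (inclusion–exclusion for overlaps): − through 21: 1 → 69.
That gives 69 routes.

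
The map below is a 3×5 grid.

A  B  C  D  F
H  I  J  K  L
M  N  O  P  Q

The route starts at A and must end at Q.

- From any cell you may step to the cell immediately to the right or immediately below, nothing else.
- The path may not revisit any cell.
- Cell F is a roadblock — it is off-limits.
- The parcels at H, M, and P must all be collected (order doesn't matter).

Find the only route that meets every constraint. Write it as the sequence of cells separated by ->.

Moves only go right or down, so the column and row indices never decrease.
Route from A: down 2 to M, right 4 to Q — 6 moves in all.
Check: all required cells visited.

A -> H -> M -> N -> O -> P -> Q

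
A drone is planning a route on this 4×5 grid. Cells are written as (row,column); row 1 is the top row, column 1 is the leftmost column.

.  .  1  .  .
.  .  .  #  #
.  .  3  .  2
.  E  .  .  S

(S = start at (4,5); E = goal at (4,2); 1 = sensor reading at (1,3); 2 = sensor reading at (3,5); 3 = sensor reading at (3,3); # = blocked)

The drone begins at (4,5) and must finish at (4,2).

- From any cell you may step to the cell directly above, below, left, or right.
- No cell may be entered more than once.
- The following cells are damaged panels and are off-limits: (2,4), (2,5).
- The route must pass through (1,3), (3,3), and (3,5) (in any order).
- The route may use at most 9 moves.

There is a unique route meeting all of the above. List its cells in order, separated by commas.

The budget equals the shortest possible length, so every move has to be on a shortest route through the required cells.
Route from (4,5): up to (3,5), 2× left (reaching (3,3)), 2× up (reaching (1,3)), left to (1,2), 3× down (reaching (4,2)) — 9 moves in all.
Check: all required cells visited; 9 ≤ 9 moves.

(4,5), (3,5), (3,4), (3,3), (2,3), (1,3), (1,2), (2,2), (3,2), (4,2)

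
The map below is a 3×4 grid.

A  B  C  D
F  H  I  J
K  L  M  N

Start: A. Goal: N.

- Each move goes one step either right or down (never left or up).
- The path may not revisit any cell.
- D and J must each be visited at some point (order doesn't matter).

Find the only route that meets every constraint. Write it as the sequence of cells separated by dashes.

A - B - C - D - J - N

Moves only go right or down, so the column and row indices never decrease.
Route from A: right 3 to D, down 2 to N — 5 moves in all.
Check: all required cells visited.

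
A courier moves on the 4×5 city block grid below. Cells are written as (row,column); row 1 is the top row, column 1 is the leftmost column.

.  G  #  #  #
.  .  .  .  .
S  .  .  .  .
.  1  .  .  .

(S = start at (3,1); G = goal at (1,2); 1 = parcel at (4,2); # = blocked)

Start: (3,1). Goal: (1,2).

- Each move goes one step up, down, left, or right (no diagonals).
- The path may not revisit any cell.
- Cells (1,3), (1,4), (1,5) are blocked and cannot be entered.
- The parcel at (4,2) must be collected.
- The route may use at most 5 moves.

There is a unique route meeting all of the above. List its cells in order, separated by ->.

The 5-move cap with required stops at (4,2) leaves no slack for detours.
Route from (3,1): down to (4,1), right to (4,2), 3× up (reaching (1,2)) — 5 moves in all.
Check: all required cells visited; 5 ≤ 5 moves.

(3,1) -> (4,1) -> (4,2) -> (3,2) -> (2,2) -> (1,2)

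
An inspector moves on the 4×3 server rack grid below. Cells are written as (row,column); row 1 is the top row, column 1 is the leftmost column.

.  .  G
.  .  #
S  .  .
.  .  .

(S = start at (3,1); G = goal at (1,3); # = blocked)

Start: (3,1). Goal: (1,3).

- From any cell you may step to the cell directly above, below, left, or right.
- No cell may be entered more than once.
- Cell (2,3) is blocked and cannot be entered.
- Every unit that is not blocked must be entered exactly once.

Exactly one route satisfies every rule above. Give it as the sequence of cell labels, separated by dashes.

(3,1) - (4,1) - (4,2) - (4,3) - (3,3) - (3,2) - (2,2) - (2,1) - (1,1) - (1,2) - (1,3)

Need to visit all 11 open cells exactly once, starting at (3,1) and ending at (1,3).
Cell (4,3) has only two open neighbours ((3,3) and (4,2)), so the path must pass straight through it: one of those is the cell it's entered from and the other is where it exits.
Route from (3,1): down 1 to (4,1), right 2 to (4,3), up 1 to (3,3), left 1 to (3,2), up 1 to (2,2), left 1 to (2,1), up 1 to (1,1), right 2 to (1,3) — 10 moves in all.
Check: all 11 open cells covered.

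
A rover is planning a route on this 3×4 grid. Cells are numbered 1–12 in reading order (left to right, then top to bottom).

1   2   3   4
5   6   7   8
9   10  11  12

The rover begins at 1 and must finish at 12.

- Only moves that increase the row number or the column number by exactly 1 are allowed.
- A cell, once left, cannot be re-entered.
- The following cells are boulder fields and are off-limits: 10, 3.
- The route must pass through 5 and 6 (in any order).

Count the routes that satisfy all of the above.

2

A right/down-only route from 1 to 12 makes exactly 2 down-moves and 3 right-moves in some order.
With no other constraints that would be C(5,2) = 10 routes.
A monotone route can only reach the required cells in the order 5, 6, so split there and multiply the segment counts (each segment already excludes blocked cells): 1→5: 1; 5→6: 1; 6→12: 2; product = 2.
That gives 2 routes.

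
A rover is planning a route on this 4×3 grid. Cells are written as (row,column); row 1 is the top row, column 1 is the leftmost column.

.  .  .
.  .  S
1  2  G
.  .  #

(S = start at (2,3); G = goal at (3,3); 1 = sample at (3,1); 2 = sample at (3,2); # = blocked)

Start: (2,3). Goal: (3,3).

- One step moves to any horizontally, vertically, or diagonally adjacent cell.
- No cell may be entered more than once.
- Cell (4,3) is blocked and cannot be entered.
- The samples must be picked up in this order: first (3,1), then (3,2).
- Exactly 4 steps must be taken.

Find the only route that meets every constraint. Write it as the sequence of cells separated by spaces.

The waypoints must appear in the order (3,1), (3,2), with no cell reused.
Route from (2,3): left to (2,2), down-left to (3,1), 2× right (reaching (3,3)) — 4 moves in all.
Check: order respected (1 at step 2, 2 at step 3); 4 moves as required.

(2,3) (2,2) (3,1) (3,2) (3,3)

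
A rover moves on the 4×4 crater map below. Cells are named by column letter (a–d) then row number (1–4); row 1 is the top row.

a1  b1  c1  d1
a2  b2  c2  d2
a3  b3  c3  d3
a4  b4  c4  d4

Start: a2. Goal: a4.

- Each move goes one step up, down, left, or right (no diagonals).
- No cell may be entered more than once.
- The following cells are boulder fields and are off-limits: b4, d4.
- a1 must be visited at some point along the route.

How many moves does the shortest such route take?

6

Any route passes through a1 somewhere between a2 and a4. Summing Manhattan distances along the two legs (a2 → a1 → a4) gives a lower bound of 1 + 3 = 4 moves.
The shortest route satisfying every rule uses 6 moves: a2 → a1 → b1 → b2 → b3 → a3 → a4.
The no-revisit rule (legs can't share cells) pushes the minimum above the 4-move bound; an exhaustive check rules out every length from 4 to 5, leaving 6 as the minimum.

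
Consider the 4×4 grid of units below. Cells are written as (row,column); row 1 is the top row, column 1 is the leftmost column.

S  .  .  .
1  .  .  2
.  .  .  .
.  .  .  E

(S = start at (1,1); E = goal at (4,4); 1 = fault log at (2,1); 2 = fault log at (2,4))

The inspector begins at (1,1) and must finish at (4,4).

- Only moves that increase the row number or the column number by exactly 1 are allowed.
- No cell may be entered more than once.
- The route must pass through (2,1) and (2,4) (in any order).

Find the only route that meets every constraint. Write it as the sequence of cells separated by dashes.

(1,1) - (2,1) - (2,2) - (2,3) - (2,4) - (3,4) - (4,4)

Moves only go right or down, so the column and row indices never decrease.
Route from (1,1): down 1 to (2,1), right 3 to (2,4), down 2 to (4,4) — 6 moves in all.
Check: all required cells visited.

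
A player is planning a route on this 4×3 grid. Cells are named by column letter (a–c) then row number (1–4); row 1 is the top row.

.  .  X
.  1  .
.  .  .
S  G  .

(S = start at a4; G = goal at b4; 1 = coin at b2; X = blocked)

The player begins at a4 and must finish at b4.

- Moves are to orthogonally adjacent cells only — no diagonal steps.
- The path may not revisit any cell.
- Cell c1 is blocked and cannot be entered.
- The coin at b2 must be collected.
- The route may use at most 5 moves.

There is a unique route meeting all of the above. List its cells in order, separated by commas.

a4, a3, a2, b2, b3, b4

Any route must reach b2 and still end at b4 within 5 moves, so the order of the required stops is forced.
Route from a4: up 2 to a2, right 1 to b2, down 2 to b4 — 5 moves in all.
Check: all required cells visited; 5 ≤ 5 moves.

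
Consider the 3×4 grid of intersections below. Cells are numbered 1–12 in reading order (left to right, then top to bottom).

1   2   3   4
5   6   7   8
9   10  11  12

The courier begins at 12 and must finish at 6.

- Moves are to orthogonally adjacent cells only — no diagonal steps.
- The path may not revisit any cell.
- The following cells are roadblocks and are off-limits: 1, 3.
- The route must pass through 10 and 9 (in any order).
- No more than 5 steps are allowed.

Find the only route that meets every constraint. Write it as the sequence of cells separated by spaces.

12 11 10 9 5 6

The budget equals the shortest possible length, so every move has to be on a shortest route through the required cells.
Route from 12: left 3 to 9, up 1 to 5, right 1 to 6 — 5 moves in all.
Check: all required cells visited; 5 ≤ 5 moves.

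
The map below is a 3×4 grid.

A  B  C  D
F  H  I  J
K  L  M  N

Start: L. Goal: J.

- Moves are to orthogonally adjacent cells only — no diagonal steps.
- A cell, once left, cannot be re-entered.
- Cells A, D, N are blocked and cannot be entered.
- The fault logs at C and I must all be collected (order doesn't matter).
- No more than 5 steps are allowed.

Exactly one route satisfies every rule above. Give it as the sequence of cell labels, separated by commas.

The 5-move cap with required stops at C, I leaves no slack for detours.
Route from L: up 2 to B, right 1 to C, down 1 to I, right 1 to J — 5 moves in all.
Check: all required cells visited; 5 ≤ 5 moves.

L, H, B, C, I, J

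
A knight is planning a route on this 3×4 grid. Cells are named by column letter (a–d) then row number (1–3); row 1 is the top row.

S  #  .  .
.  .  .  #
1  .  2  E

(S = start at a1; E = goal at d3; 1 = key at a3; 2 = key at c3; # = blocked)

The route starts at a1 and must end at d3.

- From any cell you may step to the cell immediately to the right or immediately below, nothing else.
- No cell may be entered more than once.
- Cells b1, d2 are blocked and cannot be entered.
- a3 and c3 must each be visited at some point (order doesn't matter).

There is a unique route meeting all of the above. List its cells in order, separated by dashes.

a1 - a2 - a3 - b3 - c3 - d3

Moves only go right or down, so the column and row indices never decrease.
Route from a1: 2× down (reaching a3), 3× right (reaching d3) — 5 moves in all.
Check: all required cells visited.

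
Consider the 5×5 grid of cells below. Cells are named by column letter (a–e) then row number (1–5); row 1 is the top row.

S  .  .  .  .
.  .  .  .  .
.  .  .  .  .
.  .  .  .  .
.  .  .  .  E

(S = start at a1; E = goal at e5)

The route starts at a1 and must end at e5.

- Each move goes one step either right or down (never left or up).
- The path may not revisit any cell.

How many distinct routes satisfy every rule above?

70

A right/down-only route from a1 to e5 makes exactly 4 down-moves and 4 right-moves in some order.
With no other constraints that would be C(8,4) = 70 routes.
That gives 70 routes.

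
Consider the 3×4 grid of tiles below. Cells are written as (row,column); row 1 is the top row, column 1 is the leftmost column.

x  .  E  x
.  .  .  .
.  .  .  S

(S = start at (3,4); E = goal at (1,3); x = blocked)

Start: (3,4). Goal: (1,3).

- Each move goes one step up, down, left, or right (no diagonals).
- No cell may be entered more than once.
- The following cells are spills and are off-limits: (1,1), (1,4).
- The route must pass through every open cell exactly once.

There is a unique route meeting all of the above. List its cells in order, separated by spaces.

(3,4) (2,4) (2,3) (3,3) (3,2) (3,1) (2,1) (2,2) (1,2) (1,3)

Need to visit all 10 open cells exactly once, starting at (3,4) and ending at (1,3).
Cell (1,2) has only two open neighbours ((2,2) and (1,3)), so the path must pass straight through it: one of those is the cell it's entered from and the other is where it exits.
Route from (3,4): up to (2,4), left to (2,3), down to (3,3), 2× left (reaching (3,1)), up to (2,1), right to (2,2), up to (1,2), right to (1,3) — 9 moves in all.
Check: all 10 open cells covered.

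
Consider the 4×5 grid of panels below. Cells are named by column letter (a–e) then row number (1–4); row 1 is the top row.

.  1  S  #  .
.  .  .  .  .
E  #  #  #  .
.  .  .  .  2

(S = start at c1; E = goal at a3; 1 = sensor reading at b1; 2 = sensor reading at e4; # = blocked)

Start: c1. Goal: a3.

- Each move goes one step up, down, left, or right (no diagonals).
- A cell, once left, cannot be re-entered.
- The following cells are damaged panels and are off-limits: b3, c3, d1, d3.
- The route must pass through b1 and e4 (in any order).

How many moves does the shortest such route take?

12

Any route passes through b1 and e4 in some order between c1 and a3. Summing Manhattan distances along each leg and taking the cheapest ordering (c1 → b1 → e4 → a3) gives a lower bound of 1 + 6 + 5 = 12 moves.
A route of 12 moves achieves this: c1 → b1 → b2 → c2 → d2 → e2 → e3 → e4 → d4 → c4 → b4 → a4 → a3.
Since 12 matches the lower bound, it is optimal.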